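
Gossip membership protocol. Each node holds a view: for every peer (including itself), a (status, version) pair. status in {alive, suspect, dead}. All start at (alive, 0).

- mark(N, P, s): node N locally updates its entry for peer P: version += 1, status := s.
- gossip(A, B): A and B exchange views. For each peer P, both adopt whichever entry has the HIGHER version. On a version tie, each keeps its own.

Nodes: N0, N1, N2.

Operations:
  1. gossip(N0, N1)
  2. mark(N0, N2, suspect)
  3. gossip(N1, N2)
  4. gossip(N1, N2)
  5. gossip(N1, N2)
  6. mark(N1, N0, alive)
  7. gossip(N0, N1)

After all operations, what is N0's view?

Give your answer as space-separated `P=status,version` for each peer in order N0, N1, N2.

Op 1: gossip N0<->N1 -> N0.N0=(alive,v0) N0.N1=(alive,v0) N0.N2=(alive,v0) | N1.N0=(alive,v0) N1.N1=(alive,v0) N1.N2=(alive,v0)
Op 2: N0 marks N2=suspect -> (suspect,v1)
Op 3: gossip N1<->N2 -> N1.N0=(alive,v0) N1.N1=(alive,v0) N1.N2=(alive,v0) | N2.N0=(alive,v0) N2.N1=(alive,v0) N2.N2=(alive,v0)
Op 4: gossip N1<->N2 -> N1.N0=(alive,v0) N1.N1=(alive,v0) N1.N2=(alive,v0) | N2.N0=(alive,v0) N2.N1=(alive,v0) N2.N2=(alive,v0)
Op 5: gossip N1<->N2 -> N1.N0=(alive,v0) N1.N1=(alive,v0) N1.N2=(alive,v0) | N2.N0=(alive,v0) N2.N1=(alive,v0) N2.N2=(alive,v0)
Op 6: N1 marks N0=alive -> (alive,v1)
Op 7: gossip N0<->N1 -> N0.N0=(alive,v1) N0.N1=(alive,v0) N0.N2=(suspect,v1) | N1.N0=(alive,v1) N1.N1=(alive,v0) N1.N2=(suspect,v1)

Answer: N0=alive,1 N1=alive,0 N2=suspect,1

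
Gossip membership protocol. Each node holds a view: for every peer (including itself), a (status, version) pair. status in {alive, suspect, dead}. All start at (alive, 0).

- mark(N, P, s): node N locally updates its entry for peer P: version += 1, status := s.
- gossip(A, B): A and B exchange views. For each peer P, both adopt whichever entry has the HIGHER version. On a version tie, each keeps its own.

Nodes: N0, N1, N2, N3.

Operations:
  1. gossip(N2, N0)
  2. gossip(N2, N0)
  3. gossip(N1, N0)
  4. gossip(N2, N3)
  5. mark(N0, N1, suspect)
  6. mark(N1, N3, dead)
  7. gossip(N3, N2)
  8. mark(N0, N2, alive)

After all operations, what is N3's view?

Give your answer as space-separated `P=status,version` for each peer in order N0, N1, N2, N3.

Answer: N0=alive,0 N1=alive,0 N2=alive,0 N3=alive,0

Derivation:
Op 1: gossip N2<->N0 -> N2.N0=(alive,v0) N2.N1=(alive,v0) N2.N2=(alive,v0) N2.N3=(alive,v0) | N0.N0=(alive,v0) N0.N1=(alive,v0) N0.N2=(alive,v0) N0.N3=(alive,v0)
Op 2: gossip N2<->N0 -> N2.N0=(alive,v0) N2.N1=(alive,v0) N2.N2=(alive,v0) N2.N3=(alive,v0) | N0.N0=(alive,v0) N0.N1=(alive,v0) N0.N2=(alive,v0) N0.N3=(alive,v0)
Op 3: gossip N1<->N0 -> N1.N0=(alive,v0) N1.N1=(alive,v0) N1.N2=(alive,v0) N1.N3=(alive,v0) | N0.N0=(alive,v0) N0.N1=(alive,v0) N0.N2=(alive,v0) N0.N3=(alive,v0)
Op 4: gossip N2<->N3 -> N2.N0=(alive,v0) N2.N1=(alive,v0) N2.N2=(alive,v0) N2.N3=(alive,v0) | N3.N0=(alive,v0) N3.N1=(alive,v0) N3.N2=(alive,v0) N3.N3=(alive,v0)
Op 5: N0 marks N1=suspect -> (suspect,v1)
Op 6: N1 marks N3=dead -> (dead,v1)
Op 7: gossip N3<->N2 -> N3.N0=(alive,v0) N3.N1=(alive,v0) N3.N2=(alive,v0) N3.N3=(alive,v0) | N2.N0=(alive,v0) N2.N1=(alive,v0) N2.N2=(alive,v0) N2.N3=(alive,v0)
Op 8: N0 marks N2=alive -> (alive,v1)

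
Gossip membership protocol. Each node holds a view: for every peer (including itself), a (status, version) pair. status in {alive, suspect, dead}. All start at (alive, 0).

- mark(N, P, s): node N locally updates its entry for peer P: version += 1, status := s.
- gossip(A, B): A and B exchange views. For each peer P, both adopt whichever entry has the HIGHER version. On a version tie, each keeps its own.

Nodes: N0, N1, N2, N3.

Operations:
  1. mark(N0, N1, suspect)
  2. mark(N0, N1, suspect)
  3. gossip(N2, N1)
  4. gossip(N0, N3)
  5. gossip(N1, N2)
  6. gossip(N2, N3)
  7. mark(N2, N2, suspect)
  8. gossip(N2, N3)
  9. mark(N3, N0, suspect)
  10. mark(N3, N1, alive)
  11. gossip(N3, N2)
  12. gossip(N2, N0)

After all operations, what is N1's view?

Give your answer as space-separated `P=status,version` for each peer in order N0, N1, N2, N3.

Answer: N0=alive,0 N1=alive,0 N2=alive,0 N3=alive,0

Derivation:
Op 1: N0 marks N1=suspect -> (suspect,v1)
Op 2: N0 marks N1=suspect -> (suspect,v2)
Op 3: gossip N2<->N1 -> N2.N0=(alive,v0) N2.N1=(alive,v0) N2.N2=(alive,v0) N2.N3=(alive,v0) | N1.N0=(alive,v0) N1.N1=(alive,v0) N1.N2=(alive,v0) N1.N3=(alive,v0)
Op 4: gossip N0<->N3 -> N0.N0=(alive,v0) N0.N1=(suspect,v2) N0.N2=(alive,v0) N0.N3=(alive,v0) | N3.N0=(alive,v0) N3.N1=(suspect,v2) N3.N2=(alive,v0) N3.N3=(alive,v0)
Op 5: gossip N1<->N2 -> N1.N0=(alive,v0) N1.N1=(alive,v0) N1.N2=(alive,v0) N1.N3=(alive,v0) | N2.N0=(alive,v0) N2.N1=(alive,v0) N2.N2=(alive,v0) N2.N3=(alive,v0)
Op 6: gossip N2<->N3 -> N2.N0=(alive,v0) N2.N1=(suspect,v2) N2.N2=(alive,v0) N2.N3=(alive,v0) | N3.N0=(alive,v0) N3.N1=(suspect,v2) N3.N2=(alive,v0) N3.N3=(alive,v0)
Op 7: N2 marks N2=suspect -> (suspect,v1)
Op 8: gossip N2<->N3 -> N2.N0=(alive,v0) N2.N1=(suspect,v2) N2.N2=(suspect,v1) N2.N3=(alive,v0) | N3.N0=(alive,v0) N3.N1=(suspect,v2) N3.N2=(suspect,v1) N3.N3=(alive,v0)
Op 9: N3 marks N0=suspect -> (suspect,v1)
Op 10: N3 marks N1=alive -> (alive,v3)
Op 11: gossip N3<->N2 -> N3.N0=(suspect,v1) N3.N1=(alive,v3) N3.N2=(suspect,v1) N3.N3=(alive,v0) | N2.N0=(suspect,v1) N2.N1=(alive,v3) N2.N2=(suspect,v1) N2.N3=(alive,v0)
Op 12: gossip N2<->N0 -> N2.N0=(suspect,v1) N2.N1=(alive,v3) N2.N2=(suspect,v1) N2.N3=(alive,v0) | N0.N0=(suspect,v1) N0.N1=(alive,v3) N0.N2=(suspect,v1) N0.N3=(alive,v0)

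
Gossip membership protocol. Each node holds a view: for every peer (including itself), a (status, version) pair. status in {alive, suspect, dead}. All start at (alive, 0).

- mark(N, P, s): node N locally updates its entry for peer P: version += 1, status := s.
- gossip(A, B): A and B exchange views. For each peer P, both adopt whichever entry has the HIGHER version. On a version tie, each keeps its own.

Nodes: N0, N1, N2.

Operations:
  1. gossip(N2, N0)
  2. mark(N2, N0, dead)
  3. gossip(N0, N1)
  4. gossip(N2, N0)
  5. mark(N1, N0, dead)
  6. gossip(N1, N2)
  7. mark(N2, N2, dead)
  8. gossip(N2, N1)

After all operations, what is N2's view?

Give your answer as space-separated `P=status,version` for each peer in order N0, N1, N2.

Op 1: gossip N2<->N0 -> N2.N0=(alive,v0) N2.N1=(alive,v0) N2.N2=(alive,v0) | N0.N0=(alive,v0) N0.N1=(alive,v0) N0.N2=(alive,v0)
Op 2: N2 marks N0=dead -> (dead,v1)
Op 3: gossip N0<->N1 -> N0.N0=(alive,v0) N0.N1=(alive,v0) N0.N2=(alive,v0) | N1.N0=(alive,v0) N1.N1=(alive,v0) N1.N2=(alive,v0)
Op 4: gossip N2<->N0 -> N2.N0=(dead,v1) N2.N1=(alive,v0) N2.N2=(alive,v0) | N0.N0=(dead,v1) N0.N1=(alive,v0) N0.N2=(alive,v0)
Op 5: N1 marks N0=dead -> (dead,v1)
Op 6: gossip N1<->N2 -> N1.N0=(dead,v1) N1.N1=(alive,v0) N1.N2=(alive,v0) | N2.N0=(dead,v1) N2.N1=(alive,v0) N2.N2=(alive,v0)
Op 7: N2 marks N2=dead -> (dead,v1)
Op 8: gossip N2<->N1 -> N2.N0=(dead,v1) N2.N1=(alive,v0) N2.N2=(dead,v1) | N1.N0=(dead,v1) N1.N1=(alive,v0) N1.N2=(dead,v1)

Answer: N0=dead,1 N1=alive,0 N2=dead,1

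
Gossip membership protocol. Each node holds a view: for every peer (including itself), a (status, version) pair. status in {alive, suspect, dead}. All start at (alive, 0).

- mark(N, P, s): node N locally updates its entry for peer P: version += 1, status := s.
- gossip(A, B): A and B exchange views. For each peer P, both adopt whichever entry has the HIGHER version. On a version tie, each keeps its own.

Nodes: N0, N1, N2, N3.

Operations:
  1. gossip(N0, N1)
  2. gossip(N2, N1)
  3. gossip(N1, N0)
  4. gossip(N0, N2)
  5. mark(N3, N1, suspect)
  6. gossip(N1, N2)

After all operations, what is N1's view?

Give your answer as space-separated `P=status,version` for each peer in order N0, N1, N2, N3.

Answer: N0=alive,0 N1=alive,0 N2=alive,0 N3=alive,0

Derivation:
Op 1: gossip N0<->N1 -> N0.N0=(alive,v0) N0.N1=(alive,v0) N0.N2=(alive,v0) N0.N3=(alive,v0) | N1.N0=(alive,v0) N1.N1=(alive,v0) N1.N2=(alive,v0) N1.N3=(alive,v0)
Op 2: gossip N2<->N1 -> N2.N0=(alive,v0) N2.N1=(alive,v0) N2.N2=(alive,v0) N2.N3=(alive,v0) | N1.N0=(alive,v0) N1.N1=(alive,v0) N1.N2=(alive,v0) N1.N3=(alive,v0)
Op 3: gossip N1<->N0 -> N1.N0=(alive,v0) N1.N1=(alive,v0) N1.N2=(alive,v0) N1.N3=(alive,v0) | N0.N0=(alive,v0) N0.N1=(alive,v0) N0.N2=(alive,v0) N0.N3=(alive,v0)
Op 4: gossip N0<->N2 -> N0.N0=(alive,v0) N0.N1=(alive,v0) N0.N2=(alive,v0) N0.N3=(alive,v0) | N2.N0=(alive,v0) N2.N1=(alive,v0) N2.N2=(alive,v0) N2.N3=(alive,v0)
Op 5: N3 marks N1=suspect -> (suspect,v1)
Op 6: gossip N1<->N2 -> N1.N0=(alive,v0) N1.N1=(alive,v0) N1.N2=(alive,v0) N1.N3=(alive,v0) | N2.N0=(alive,v0) N2.N1=(alive,v0) N2.N2=(alive,v0) N2.N3=(alive,v0)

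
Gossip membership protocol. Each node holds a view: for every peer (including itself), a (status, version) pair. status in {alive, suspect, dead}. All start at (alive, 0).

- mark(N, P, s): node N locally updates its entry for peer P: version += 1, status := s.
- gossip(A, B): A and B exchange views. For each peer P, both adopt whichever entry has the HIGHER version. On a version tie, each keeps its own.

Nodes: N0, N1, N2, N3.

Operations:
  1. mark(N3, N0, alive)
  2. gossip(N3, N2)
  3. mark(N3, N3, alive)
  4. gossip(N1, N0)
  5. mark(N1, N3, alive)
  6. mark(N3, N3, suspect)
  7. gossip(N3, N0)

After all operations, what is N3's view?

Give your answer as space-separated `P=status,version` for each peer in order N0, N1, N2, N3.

Answer: N0=alive,1 N1=alive,0 N2=alive,0 N3=suspect,2

Derivation:
Op 1: N3 marks N0=alive -> (alive,v1)
Op 2: gossip N3<->N2 -> N3.N0=(alive,v1) N3.N1=(alive,v0) N3.N2=(alive,v0) N3.N3=(alive,v0) | N2.N0=(alive,v1) N2.N1=(alive,v0) N2.N2=(alive,v0) N2.N3=(alive,v0)
Op 3: N3 marks N3=alive -> (alive,v1)
Op 4: gossip N1<->N0 -> N1.N0=(alive,v0) N1.N1=(alive,v0) N1.N2=(alive,v0) N1.N3=(alive,v0) | N0.N0=(alive,v0) N0.N1=(alive,v0) N0.N2=(alive,v0) N0.N3=(alive,v0)
Op 5: N1 marks N3=alive -> (alive,v1)
Op 6: N3 marks N3=suspect -> (suspect,v2)
Op 7: gossip N3<->N0 -> N3.N0=(alive,v1) N3.N1=(alive,v0) N3.N2=(alive,v0) N3.N3=(suspect,v2) | N0.N0=(alive,v1) N0.N1=(alive,v0) N0.N2=(alive,v0) N0.N3=(suspect,v2)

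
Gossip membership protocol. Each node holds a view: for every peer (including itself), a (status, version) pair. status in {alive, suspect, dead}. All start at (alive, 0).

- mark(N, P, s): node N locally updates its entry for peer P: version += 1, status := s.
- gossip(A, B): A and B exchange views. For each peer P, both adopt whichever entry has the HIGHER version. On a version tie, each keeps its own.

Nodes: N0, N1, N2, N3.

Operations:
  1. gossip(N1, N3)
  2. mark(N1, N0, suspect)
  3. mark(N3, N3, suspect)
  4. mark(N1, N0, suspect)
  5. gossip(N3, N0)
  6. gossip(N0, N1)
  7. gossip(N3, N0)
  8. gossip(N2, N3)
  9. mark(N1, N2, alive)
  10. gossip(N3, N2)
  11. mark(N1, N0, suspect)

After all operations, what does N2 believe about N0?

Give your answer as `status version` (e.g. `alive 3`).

Answer: suspect 2

Derivation:
Op 1: gossip N1<->N3 -> N1.N0=(alive,v0) N1.N1=(alive,v0) N1.N2=(alive,v0) N1.N3=(alive,v0) | N3.N0=(alive,v0) N3.N1=(alive,v0) N3.N2=(alive,v0) N3.N3=(alive,v0)
Op 2: N1 marks N0=suspect -> (suspect,v1)
Op 3: N3 marks N3=suspect -> (suspect,v1)
Op 4: N1 marks N0=suspect -> (suspect,v2)
Op 5: gossip N3<->N0 -> N3.N0=(alive,v0) N3.N1=(alive,v0) N3.N2=(alive,v0) N3.N3=(suspect,v1) | N0.N0=(alive,v0) N0.N1=(alive,v0) N0.N2=(alive,v0) N0.N3=(suspect,v1)
Op 6: gossip N0<->N1 -> N0.N0=(suspect,v2) N0.N1=(alive,v0) N0.N2=(alive,v0) N0.N3=(suspect,v1) | N1.N0=(suspect,v2) N1.N1=(alive,v0) N1.N2=(alive,v0) N1.N3=(suspect,v1)
Op 7: gossip N3<->N0 -> N3.N0=(suspect,v2) N3.N1=(alive,v0) N3.N2=(alive,v0) N3.N3=(suspect,v1) | N0.N0=(suspect,v2) N0.N1=(alive,v0) N0.N2=(alive,v0) N0.N3=(suspect,v1)
Op 8: gossip N2<->N3 -> N2.N0=(suspect,v2) N2.N1=(alive,v0) N2.N2=(alive,v0) N2.N3=(suspect,v1) | N3.N0=(suspect,v2) N3.N1=(alive,v0) N3.N2=(alive,v0) N3.N3=(suspect,v1)
Op 9: N1 marks N2=alive -> (alive,v1)
Op 10: gossip N3<->N2 -> N3.N0=(suspect,v2) N3.N1=(alive,v0) N3.N2=(alive,v0) N3.N3=(suspect,v1) | N2.N0=(suspect,v2) N2.N1=(alive,v0) N2.N2=(alive,v0) N2.N3=(suspect,v1)
Op 11: N1 marks N0=suspect -> (suspect,v3)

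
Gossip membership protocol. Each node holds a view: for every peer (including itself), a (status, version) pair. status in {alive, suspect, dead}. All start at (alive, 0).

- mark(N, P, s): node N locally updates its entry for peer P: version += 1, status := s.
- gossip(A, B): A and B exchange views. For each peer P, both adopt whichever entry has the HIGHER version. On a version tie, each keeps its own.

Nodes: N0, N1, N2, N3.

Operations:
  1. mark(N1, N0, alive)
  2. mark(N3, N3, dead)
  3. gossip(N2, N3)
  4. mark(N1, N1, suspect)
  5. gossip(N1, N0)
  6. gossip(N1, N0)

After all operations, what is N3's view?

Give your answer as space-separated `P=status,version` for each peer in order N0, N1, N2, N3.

Op 1: N1 marks N0=alive -> (alive,v1)
Op 2: N3 marks N3=dead -> (dead,v1)
Op 3: gossip N2<->N3 -> N2.N0=(alive,v0) N2.N1=(alive,v0) N2.N2=(alive,v0) N2.N3=(dead,v1) | N3.N0=(alive,v0) N3.N1=(alive,v0) N3.N2=(alive,v0) N3.N3=(dead,v1)
Op 4: N1 marks N1=suspect -> (suspect,v1)
Op 5: gossip N1<->N0 -> N1.N0=(alive,v1) N1.N1=(suspect,v1) N1.N2=(alive,v0) N1.N3=(alive,v0) | N0.N0=(alive,v1) N0.N1=(suspect,v1) N0.N2=(alive,v0) N0.N3=(alive,v0)
Op 6: gossip N1<->N0 -> N1.N0=(alive,v1) N1.N1=(suspect,v1) N1.N2=(alive,v0) N1.N3=(alive,v0) | N0.N0=(alive,v1) N0.N1=(suspect,v1) N0.N2=(alive,v0) N0.N3=(alive,v0)

Answer: N0=alive,0 N1=alive,0 N2=alive,0 N3=dead,1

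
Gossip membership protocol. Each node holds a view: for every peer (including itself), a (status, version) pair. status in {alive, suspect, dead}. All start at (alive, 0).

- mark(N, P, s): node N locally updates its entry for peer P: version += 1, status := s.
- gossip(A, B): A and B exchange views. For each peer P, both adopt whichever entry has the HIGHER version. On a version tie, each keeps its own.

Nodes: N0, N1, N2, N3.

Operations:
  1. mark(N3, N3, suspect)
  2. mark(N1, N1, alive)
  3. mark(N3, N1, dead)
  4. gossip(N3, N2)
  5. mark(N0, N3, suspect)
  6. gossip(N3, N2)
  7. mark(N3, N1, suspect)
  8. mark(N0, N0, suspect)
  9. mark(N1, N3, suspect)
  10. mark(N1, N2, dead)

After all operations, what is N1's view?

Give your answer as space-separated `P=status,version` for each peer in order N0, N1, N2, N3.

Answer: N0=alive,0 N1=alive,1 N2=dead,1 N3=suspect,1

Derivation:
Op 1: N3 marks N3=suspect -> (suspect,v1)
Op 2: N1 marks N1=alive -> (alive,v1)
Op 3: N3 marks N1=dead -> (dead,v1)
Op 4: gossip N3<->N2 -> N3.N0=(alive,v0) N3.N1=(dead,v1) N3.N2=(alive,v0) N3.N3=(suspect,v1) | N2.N0=(alive,v0) N2.N1=(dead,v1) N2.N2=(alive,v0) N2.N3=(suspect,v1)
Op 5: N0 marks N3=suspect -> (suspect,v1)
Op 6: gossip N3<->N2 -> N3.N0=(alive,v0) N3.N1=(dead,v1) N3.N2=(alive,v0) N3.N3=(suspect,v1) | N2.N0=(alive,v0) N2.N1=(dead,v1) N2.N2=(alive,v0) N2.N3=(suspect,v1)
Op 7: N3 marks N1=suspect -> (suspect,v2)
Op 8: N0 marks N0=suspect -> (suspect,v1)
Op 9: N1 marks N3=suspect -> (suspect,v1)
Op 10: N1 marks N2=dead -> (dead,v1)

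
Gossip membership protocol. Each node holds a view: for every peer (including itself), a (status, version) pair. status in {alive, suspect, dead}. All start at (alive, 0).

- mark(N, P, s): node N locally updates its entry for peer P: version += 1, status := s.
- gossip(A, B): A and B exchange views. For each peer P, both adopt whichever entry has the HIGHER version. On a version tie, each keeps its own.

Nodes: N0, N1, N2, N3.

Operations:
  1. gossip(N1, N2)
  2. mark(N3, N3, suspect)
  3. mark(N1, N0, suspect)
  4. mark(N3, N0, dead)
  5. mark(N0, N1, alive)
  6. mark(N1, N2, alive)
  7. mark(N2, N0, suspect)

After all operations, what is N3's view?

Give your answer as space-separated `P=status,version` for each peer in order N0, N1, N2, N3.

Op 1: gossip N1<->N2 -> N1.N0=(alive,v0) N1.N1=(alive,v0) N1.N2=(alive,v0) N1.N3=(alive,v0) | N2.N0=(alive,v0) N2.N1=(alive,v0) N2.N2=(alive,v0) N2.N3=(alive,v0)
Op 2: N3 marks N3=suspect -> (suspect,v1)
Op 3: N1 marks N0=suspect -> (suspect,v1)
Op 4: N3 marks N0=dead -> (dead,v1)
Op 5: N0 marks N1=alive -> (alive,v1)
Op 6: N1 marks N2=alive -> (alive,v1)
Op 7: N2 marks N0=suspect -> (suspect,v1)

Answer: N0=dead,1 N1=alive,0 N2=alive,0 N3=suspect,1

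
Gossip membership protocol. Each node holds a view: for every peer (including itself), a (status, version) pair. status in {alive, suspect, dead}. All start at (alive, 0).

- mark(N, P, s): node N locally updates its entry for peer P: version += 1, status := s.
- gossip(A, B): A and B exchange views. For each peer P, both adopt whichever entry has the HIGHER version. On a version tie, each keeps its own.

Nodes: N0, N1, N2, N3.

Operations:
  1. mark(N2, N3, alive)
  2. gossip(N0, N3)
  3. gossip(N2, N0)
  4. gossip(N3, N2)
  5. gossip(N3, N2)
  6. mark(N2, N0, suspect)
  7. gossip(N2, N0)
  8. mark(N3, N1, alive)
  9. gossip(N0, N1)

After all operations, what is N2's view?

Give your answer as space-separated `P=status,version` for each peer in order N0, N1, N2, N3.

Op 1: N2 marks N3=alive -> (alive,v1)
Op 2: gossip N0<->N3 -> N0.N0=(alive,v0) N0.N1=(alive,v0) N0.N2=(alive,v0) N0.N3=(alive,v0) | N3.N0=(alive,v0) N3.N1=(alive,v0) N3.N2=(alive,v0) N3.N3=(alive,v0)
Op 3: gossip N2<->N0 -> N2.N0=(alive,v0) N2.N1=(alive,v0) N2.N2=(alive,v0) N2.N3=(alive,v1) | N0.N0=(alive,v0) N0.N1=(alive,v0) N0.N2=(alive,v0) N0.N3=(alive,v1)
Op 4: gossip N3<->N2 -> N3.N0=(alive,v0) N3.N1=(alive,v0) N3.N2=(alive,v0) N3.N3=(alive,v1) | N2.N0=(alive,v0) N2.N1=(alive,v0) N2.N2=(alive,v0) N2.N3=(alive,v1)
Op 5: gossip N3<->N2 -> N3.N0=(alive,v0) N3.N1=(alive,v0) N3.N2=(alive,v0) N3.N3=(alive,v1) | N2.N0=(alive,v0) N2.N1=(alive,v0) N2.N2=(alive,v0) N2.N3=(alive,v1)
Op 6: N2 marks N0=suspect -> (suspect,v1)
Op 7: gossip N2<->N0 -> N2.N0=(suspect,v1) N2.N1=(alive,v0) N2.N2=(alive,v0) N2.N3=(alive,v1) | N0.N0=(suspect,v1) N0.N1=(alive,v0) N0.N2=(alive,v0) N0.N3=(alive,v1)
Op 8: N3 marks N1=alive -> (alive,v1)
Op 9: gossip N0<->N1 -> N0.N0=(suspect,v1) N0.N1=(alive,v0) N0.N2=(alive,v0) N0.N3=(alive,v1) | N1.N0=(suspect,v1) N1.N1=(alive,v0) N1.N2=(alive,v0) N1.N3=(alive,v1)

Answer: N0=suspect,1 N1=alive,0 N2=alive,0 N3=alive,1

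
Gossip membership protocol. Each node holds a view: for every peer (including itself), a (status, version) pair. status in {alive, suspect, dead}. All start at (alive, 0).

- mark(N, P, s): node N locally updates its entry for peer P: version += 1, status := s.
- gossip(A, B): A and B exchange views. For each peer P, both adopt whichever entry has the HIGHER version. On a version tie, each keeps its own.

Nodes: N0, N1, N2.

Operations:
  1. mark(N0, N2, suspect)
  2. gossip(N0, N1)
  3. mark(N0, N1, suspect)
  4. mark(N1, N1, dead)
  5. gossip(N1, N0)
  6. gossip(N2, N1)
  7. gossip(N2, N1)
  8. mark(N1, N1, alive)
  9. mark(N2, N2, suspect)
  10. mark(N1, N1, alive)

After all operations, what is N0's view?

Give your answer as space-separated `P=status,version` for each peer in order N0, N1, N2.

Answer: N0=alive,0 N1=suspect,1 N2=suspect,1

Derivation:
Op 1: N0 marks N2=suspect -> (suspect,v1)
Op 2: gossip N0<->N1 -> N0.N0=(alive,v0) N0.N1=(alive,v0) N0.N2=(suspect,v1) | N1.N0=(alive,v0) N1.N1=(alive,v0) N1.N2=(suspect,v1)
Op 3: N0 marks N1=suspect -> (suspect,v1)
Op 4: N1 marks N1=dead -> (dead,v1)
Op 5: gossip N1<->N0 -> N1.N0=(alive,v0) N1.N1=(dead,v1) N1.N2=(suspect,v1) | N0.N0=(alive,v0) N0.N1=(suspect,v1) N0.N2=(suspect,v1)
Op 6: gossip N2<->N1 -> N2.N0=(alive,v0) N2.N1=(dead,v1) N2.N2=(suspect,v1) | N1.N0=(alive,v0) N1.N1=(dead,v1) N1.N2=(suspect,v1)
Op 7: gossip N2<->N1 -> N2.N0=(alive,v0) N2.N1=(dead,v1) N2.N2=(suspect,v1) | N1.N0=(alive,v0) N1.N1=(dead,v1) N1.N2=(suspect,v1)
Op 8: N1 marks N1=alive -> (alive,v2)
Op 9: N2 marks N2=suspect -> (suspect,v2)
Op 10: N1 marks N1=alive -> (alive,v3)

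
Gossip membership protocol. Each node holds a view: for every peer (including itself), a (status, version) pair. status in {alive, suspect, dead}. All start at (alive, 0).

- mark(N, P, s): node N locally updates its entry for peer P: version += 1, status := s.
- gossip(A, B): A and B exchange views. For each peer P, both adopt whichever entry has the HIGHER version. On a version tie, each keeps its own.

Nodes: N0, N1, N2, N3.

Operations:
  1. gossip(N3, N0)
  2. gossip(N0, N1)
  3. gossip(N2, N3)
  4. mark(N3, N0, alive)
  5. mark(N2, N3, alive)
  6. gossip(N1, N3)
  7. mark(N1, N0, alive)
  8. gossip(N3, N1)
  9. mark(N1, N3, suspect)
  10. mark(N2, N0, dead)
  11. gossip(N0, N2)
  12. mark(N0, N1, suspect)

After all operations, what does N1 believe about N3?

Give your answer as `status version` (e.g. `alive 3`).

Answer: suspect 1

Derivation:
Op 1: gossip N3<->N0 -> N3.N0=(alive,v0) N3.N1=(alive,v0) N3.N2=(alive,v0) N3.N3=(alive,v0) | N0.N0=(alive,v0) N0.N1=(alive,v0) N0.N2=(alive,v0) N0.N3=(alive,v0)
Op 2: gossip N0<->N1 -> N0.N0=(alive,v0) N0.N1=(alive,v0) N0.N2=(alive,v0) N0.N3=(alive,v0) | N1.N0=(alive,v0) N1.N1=(alive,v0) N1.N2=(alive,v0) N1.N3=(alive,v0)
Op 3: gossip N2<->N3 -> N2.N0=(alive,v0) N2.N1=(alive,v0) N2.N2=(alive,v0) N2.N3=(alive,v0) | N3.N0=(alive,v0) N3.N1=(alive,v0) N3.N2=(alive,v0) N3.N3=(alive,v0)
Op 4: N3 marks N0=alive -> (alive,v1)
Op 5: N2 marks N3=alive -> (alive,v1)
Op 6: gossip N1<->N3 -> N1.N0=(alive,v1) N1.N1=(alive,v0) N1.N2=(alive,v0) N1.N3=(alive,v0) | N3.N0=(alive,v1) N3.N1=(alive,v0) N3.N2=(alive,v0) N3.N3=(alive,v0)
Op 7: N1 marks N0=alive -> (alive,v2)
Op 8: gossip N3<->N1 -> N3.N0=(alive,v2) N3.N1=(alive,v0) N3.N2=(alive,v0) N3.N3=(alive,v0) | N1.N0=(alive,v2) N1.N1=(alive,v0) N1.N2=(alive,v0) N1.N3=(alive,v0)
Op 9: N1 marks N3=suspect -> (suspect,v1)
Op 10: N2 marks N0=dead -> (dead,v1)
Op 11: gossip N0<->N2 -> N0.N0=(dead,v1) N0.N1=(alive,v0) N0.N2=(alive,v0) N0.N3=(alive,v1) | N2.N0=(dead,v1) N2.N1=(alive,v0) N2.N2=(alive,v0) N2.N3=(alive,v1)
Op 12: N0 marks N1=suspect -> (suspect,v1)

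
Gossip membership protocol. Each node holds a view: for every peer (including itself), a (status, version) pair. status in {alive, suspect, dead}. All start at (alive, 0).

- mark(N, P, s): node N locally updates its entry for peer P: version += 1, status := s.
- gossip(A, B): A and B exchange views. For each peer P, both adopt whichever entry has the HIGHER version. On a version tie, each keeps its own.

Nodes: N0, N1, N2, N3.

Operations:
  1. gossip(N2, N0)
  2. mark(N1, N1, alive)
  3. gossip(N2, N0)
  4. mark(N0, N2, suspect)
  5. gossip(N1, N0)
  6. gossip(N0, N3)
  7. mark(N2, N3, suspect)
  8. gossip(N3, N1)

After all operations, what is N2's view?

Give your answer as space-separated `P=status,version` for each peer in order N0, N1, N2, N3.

Answer: N0=alive,0 N1=alive,0 N2=alive,0 N3=suspect,1

Derivation:
Op 1: gossip N2<->N0 -> N2.N0=(alive,v0) N2.N1=(alive,v0) N2.N2=(alive,v0) N2.N3=(alive,v0) | N0.N0=(alive,v0) N0.N1=(alive,v0) N0.N2=(alive,v0) N0.N3=(alive,v0)
Op 2: N1 marks N1=alive -> (alive,v1)
Op 3: gossip N2<->N0 -> N2.N0=(alive,v0) N2.N1=(alive,v0) N2.N2=(alive,v0) N2.N3=(alive,v0) | N0.N0=(alive,v0) N0.N1=(alive,v0) N0.N2=(alive,v0) N0.N3=(alive,v0)
Op 4: N0 marks N2=suspect -> (suspect,v1)
Op 5: gossip N1<->N0 -> N1.N0=(alive,v0) N1.N1=(alive,v1) N1.N2=(suspect,v1) N1.N3=(alive,v0) | N0.N0=(alive,v0) N0.N1=(alive,v1) N0.N2=(suspect,v1) N0.N3=(alive,v0)
Op 6: gossip N0<->N3 -> N0.N0=(alive,v0) N0.N1=(alive,v1) N0.N2=(suspect,v1) N0.N3=(alive,v0) | N3.N0=(alive,v0) N3.N1=(alive,v1) N3.N2=(suspect,v1) N3.N3=(alive,v0)
Op 7: N2 marks N3=suspect -> (suspect,v1)
Op 8: gossip N3<->N1 -> N3.N0=(alive,v0) N3.N1=(alive,v1) N3.N2=(suspect,v1) N3.N3=(alive,v0) | N1.N0=(alive,v0) N1.N1=(alive,v1) N1.N2=(suspect,v1) N1.N3=(alive,v0)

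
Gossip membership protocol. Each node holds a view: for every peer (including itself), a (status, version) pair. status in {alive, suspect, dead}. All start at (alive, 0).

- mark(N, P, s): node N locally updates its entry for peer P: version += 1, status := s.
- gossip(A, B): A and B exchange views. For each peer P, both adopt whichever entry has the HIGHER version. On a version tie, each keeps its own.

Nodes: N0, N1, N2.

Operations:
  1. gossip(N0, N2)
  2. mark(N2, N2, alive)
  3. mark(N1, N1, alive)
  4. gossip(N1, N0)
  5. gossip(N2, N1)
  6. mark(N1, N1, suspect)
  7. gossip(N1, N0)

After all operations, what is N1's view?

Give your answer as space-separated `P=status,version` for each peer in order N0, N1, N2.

Op 1: gossip N0<->N2 -> N0.N0=(alive,v0) N0.N1=(alive,v0) N0.N2=(alive,v0) | N2.N0=(alive,v0) N2.N1=(alive,v0) N2.N2=(alive,v0)
Op 2: N2 marks N2=alive -> (alive,v1)
Op 3: N1 marks N1=alive -> (alive,v1)
Op 4: gossip N1<->N0 -> N1.N0=(alive,v0) N1.N1=(alive,v1) N1.N2=(alive,v0) | N0.N0=(alive,v0) N0.N1=(alive,v1) N0.N2=(alive,v0)
Op 5: gossip N2<->N1 -> N2.N0=(alive,v0) N2.N1=(alive,v1) N2.N2=(alive,v1) | N1.N0=(alive,v0) N1.N1=(alive,v1) N1.N2=(alive,v1)
Op 6: N1 marks N1=suspect -> (suspect,v2)
Op 7: gossip N1<->N0 -> N1.N0=(alive,v0) N1.N1=(suspect,v2) N1.N2=(alive,v1) | N0.N0=(alive,v0) N0.N1=(suspect,v2) N0.N2=(alive,v1)

Answer: N0=alive,0 N1=suspect,2 N2=alive,1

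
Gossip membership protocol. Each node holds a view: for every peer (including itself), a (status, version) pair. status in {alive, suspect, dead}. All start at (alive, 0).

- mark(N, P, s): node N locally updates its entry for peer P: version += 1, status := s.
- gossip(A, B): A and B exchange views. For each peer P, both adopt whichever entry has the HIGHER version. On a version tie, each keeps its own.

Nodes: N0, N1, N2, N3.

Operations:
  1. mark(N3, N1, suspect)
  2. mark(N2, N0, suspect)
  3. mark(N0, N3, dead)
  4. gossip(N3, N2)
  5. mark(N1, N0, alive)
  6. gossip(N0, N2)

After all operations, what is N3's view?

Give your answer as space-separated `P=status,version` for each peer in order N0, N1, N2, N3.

Answer: N0=suspect,1 N1=suspect,1 N2=alive,0 N3=alive,0

Derivation:
Op 1: N3 marks N1=suspect -> (suspect,v1)
Op 2: N2 marks N0=suspect -> (suspect,v1)
Op 3: N0 marks N3=dead -> (dead,v1)
Op 4: gossip N3<->N2 -> N3.N0=(suspect,v1) N3.N1=(suspect,v1) N3.N2=(alive,v0) N3.N3=(alive,v0) | N2.N0=(suspect,v1) N2.N1=(suspect,v1) N2.N2=(alive,v0) N2.N3=(alive,v0)
Op 5: N1 marks N0=alive -> (alive,v1)
Op 6: gossip N0<->N2 -> N0.N0=(suspect,v1) N0.N1=(suspect,v1) N0.N2=(alive,v0) N0.N3=(dead,v1) | N2.N0=(suspect,v1) N2.N1=(suspect,v1) N2.N2=(alive,v0) N2.N3=(dead,v1)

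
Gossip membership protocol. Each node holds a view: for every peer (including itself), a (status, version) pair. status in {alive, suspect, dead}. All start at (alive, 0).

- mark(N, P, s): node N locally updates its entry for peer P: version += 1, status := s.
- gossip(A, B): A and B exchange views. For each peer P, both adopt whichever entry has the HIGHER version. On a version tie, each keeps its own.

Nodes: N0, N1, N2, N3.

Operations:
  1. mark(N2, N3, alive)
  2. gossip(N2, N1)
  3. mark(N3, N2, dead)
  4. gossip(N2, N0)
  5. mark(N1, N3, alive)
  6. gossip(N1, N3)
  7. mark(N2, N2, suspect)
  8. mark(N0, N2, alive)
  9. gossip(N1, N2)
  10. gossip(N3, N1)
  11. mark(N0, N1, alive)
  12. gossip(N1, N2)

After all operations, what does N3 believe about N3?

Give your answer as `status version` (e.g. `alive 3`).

Answer: alive 2

Derivation:
Op 1: N2 marks N3=alive -> (alive,v1)
Op 2: gossip N2<->N1 -> N2.N0=(alive,v0) N2.N1=(alive,v0) N2.N2=(alive,v0) N2.N3=(alive,v1) | N1.N0=(alive,v0) N1.N1=(alive,v0) N1.N2=(alive,v0) N1.N3=(alive,v1)
Op 3: N3 marks N2=dead -> (dead,v1)
Op 4: gossip N2<->N0 -> N2.N0=(alive,v0) N2.N1=(alive,v0) N2.N2=(alive,v0) N2.N3=(alive,v1) | N0.N0=(alive,v0) N0.N1=(alive,v0) N0.N2=(alive,v0) N0.N3=(alive,v1)
Op 5: N1 marks N3=alive -> (alive,v2)
Op 6: gossip N1<->N3 -> N1.N0=(alive,v0) N1.N1=(alive,v0) N1.N2=(dead,v1) N1.N3=(alive,v2) | N3.N0=(alive,v0) N3.N1=(alive,v0) N3.N2=(dead,v1) N3.N3=(alive,v2)
Op 7: N2 marks N2=suspect -> (suspect,v1)
Op 8: N0 marks N2=alive -> (alive,v1)
Op 9: gossip N1<->N2 -> N1.N0=(alive,v0) N1.N1=(alive,v0) N1.N2=(dead,v1) N1.N3=(alive,v2) | N2.N0=(alive,v0) N2.N1=(alive,v0) N2.N2=(suspect,v1) N2.N3=(alive,v2)
Op 10: gossip N3<->N1 -> N3.N0=(alive,v0) N3.N1=(alive,v0) N3.N2=(dead,v1) N3.N3=(alive,v2) | N1.N0=(alive,v0) N1.N1=(alive,v0) N1.N2=(dead,v1) N1.N3=(alive,v2)
Op 11: N0 marks N1=alive -> (alive,v1)
Op 12: gossip N1<->N2 -> N1.N0=(alive,v0) N1.N1=(alive,v0) N1.N2=(dead,v1) N1.N3=(alive,v2) | N2.N0=(alive,v0) N2.N1=(alive,v0) N2.N2=(suspect,v1) N2.N3=(alive,v2)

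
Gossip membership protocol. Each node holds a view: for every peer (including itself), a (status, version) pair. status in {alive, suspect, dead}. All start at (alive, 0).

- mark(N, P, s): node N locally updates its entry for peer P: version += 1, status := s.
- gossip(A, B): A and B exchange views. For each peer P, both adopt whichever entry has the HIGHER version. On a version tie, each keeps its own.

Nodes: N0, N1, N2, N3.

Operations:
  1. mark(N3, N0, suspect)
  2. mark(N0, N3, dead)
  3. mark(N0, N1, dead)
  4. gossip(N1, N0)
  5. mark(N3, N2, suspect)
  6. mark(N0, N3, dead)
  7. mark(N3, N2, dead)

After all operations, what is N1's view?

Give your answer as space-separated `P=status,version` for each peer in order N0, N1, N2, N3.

Answer: N0=alive,0 N1=dead,1 N2=alive,0 N3=dead,1

Derivation:
Op 1: N3 marks N0=suspect -> (suspect,v1)
Op 2: N0 marks N3=dead -> (dead,v1)
Op 3: N0 marks N1=dead -> (dead,v1)
Op 4: gossip N1<->N0 -> N1.N0=(alive,v0) N1.N1=(dead,v1) N1.N2=(alive,v0) N1.N3=(dead,v1) | N0.N0=(alive,v0) N0.N1=(dead,v1) N0.N2=(alive,v0) N0.N3=(dead,v1)
Op 5: N3 marks N2=suspect -> (suspect,v1)
Op 6: N0 marks N3=dead -> (dead,v2)
Op 7: N3 marks N2=dead -> (dead,v2)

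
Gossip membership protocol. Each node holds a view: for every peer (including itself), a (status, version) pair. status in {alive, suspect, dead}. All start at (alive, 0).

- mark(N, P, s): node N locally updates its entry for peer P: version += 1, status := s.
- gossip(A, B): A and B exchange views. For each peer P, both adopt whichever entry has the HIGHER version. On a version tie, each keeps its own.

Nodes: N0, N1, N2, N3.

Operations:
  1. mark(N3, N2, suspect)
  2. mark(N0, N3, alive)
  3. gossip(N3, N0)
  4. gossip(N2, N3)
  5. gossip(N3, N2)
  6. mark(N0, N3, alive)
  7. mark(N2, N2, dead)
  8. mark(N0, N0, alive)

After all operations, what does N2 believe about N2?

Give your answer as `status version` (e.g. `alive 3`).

Op 1: N3 marks N2=suspect -> (suspect,v1)
Op 2: N0 marks N3=alive -> (alive,v1)
Op 3: gossip N3<->N0 -> N3.N0=(alive,v0) N3.N1=(alive,v0) N3.N2=(suspect,v1) N3.N3=(alive,v1) | N0.N0=(alive,v0) N0.N1=(alive,v0) N0.N2=(suspect,v1) N0.N3=(alive,v1)
Op 4: gossip N2<->N3 -> N2.N0=(alive,v0) N2.N1=(alive,v0) N2.N2=(suspect,v1) N2.N3=(alive,v1) | N3.N0=(alive,v0) N3.N1=(alive,v0) N3.N2=(suspect,v1) N3.N3=(alive,v1)
Op 5: gossip N3<->N2 -> N3.N0=(alive,v0) N3.N1=(alive,v0) N3.N2=(suspect,v1) N3.N3=(alive,v1) | N2.N0=(alive,v0) N2.N1=(alive,v0) N2.N2=(suspect,v1) N2.N3=(alive,v1)
Op 6: N0 marks N3=alive -> (alive,v2)
Op 7: N2 marks N2=dead -> (dead,v2)
Op 8: N0 marks N0=alive -> (alive,v1)

Answer: dead 2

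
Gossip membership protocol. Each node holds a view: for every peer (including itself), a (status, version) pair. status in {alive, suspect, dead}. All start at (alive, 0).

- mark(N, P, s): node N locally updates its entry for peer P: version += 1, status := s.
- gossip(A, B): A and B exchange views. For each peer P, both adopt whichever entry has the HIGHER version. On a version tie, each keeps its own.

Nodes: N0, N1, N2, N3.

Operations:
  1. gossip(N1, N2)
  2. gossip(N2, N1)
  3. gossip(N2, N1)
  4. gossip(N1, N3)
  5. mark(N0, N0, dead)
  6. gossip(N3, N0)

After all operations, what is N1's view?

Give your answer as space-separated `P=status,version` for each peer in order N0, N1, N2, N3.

Answer: N0=alive,0 N1=alive,0 N2=alive,0 N3=alive,0

Derivation:
Op 1: gossip N1<->N2 -> N1.N0=(alive,v0) N1.N1=(alive,v0) N1.N2=(alive,v0) N1.N3=(alive,v0) | N2.N0=(alive,v0) N2.N1=(alive,v0) N2.N2=(alive,v0) N2.N3=(alive,v0)
Op 2: gossip N2<->N1 -> N2.N0=(alive,v0) N2.N1=(alive,v0) N2.N2=(alive,v0) N2.N3=(alive,v0) | N1.N0=(alive,v0) N1.N1=(alive,v0) N1.N2=(alive,v0) N1.N3=(alive,v0)
Op 3: gossip N2<->N1 -> N2.N0=(alive,v0) N2.N1=(alive,v0) N2.N2=(alive,v0) N2.N3=(alive,v0) | N1.N0=(alive,v0) N1.N1=(alive,v0) N1.N2=(alive,v0) N1.N3=(alive,v0)
Op 4: gossip N1<->N3 -> N1.N0=(alive,v0) N1.N1=(alive,v0) N1.N2=(alive,v0) N1.N3=(alive,v0) | N3.N0=(alive,v0) N3.N1=(alive,v0) N3.N2=(alive,v0) N3.N3=(alive,v0)
Op 5: N0 marks N0=dead -> (dead,v1)
Op 6: gossip N3<->N0 -> N3.N0=(dead,v1) N3.N1=(alive,v0) N3.N2=(alive,v0) N3.N3=(alive,v0) | N0.N0=(dead,v1) N0.N1=(alive,v0) N0.N2=(alive,v0) N0.N3=(alive,v0)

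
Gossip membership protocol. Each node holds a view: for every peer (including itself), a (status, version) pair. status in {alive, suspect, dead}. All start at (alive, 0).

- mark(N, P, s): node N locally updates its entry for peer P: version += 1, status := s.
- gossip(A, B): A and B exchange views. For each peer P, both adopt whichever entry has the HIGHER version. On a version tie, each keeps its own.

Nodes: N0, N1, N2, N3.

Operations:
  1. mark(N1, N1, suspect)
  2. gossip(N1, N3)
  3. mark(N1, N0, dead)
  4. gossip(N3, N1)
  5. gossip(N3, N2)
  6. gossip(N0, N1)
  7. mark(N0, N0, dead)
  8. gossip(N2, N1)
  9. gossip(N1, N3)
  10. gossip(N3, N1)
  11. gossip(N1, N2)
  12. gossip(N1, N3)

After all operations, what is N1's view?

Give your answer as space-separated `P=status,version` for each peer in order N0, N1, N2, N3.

Op 1: N1 marks N1=suspect -> (suspect,v1)
Op 2: gossip N1<->N3 -> N1.N0=(alive,v0) N1.N1=(suspect,v1) N1.N2=(alive,v0) N1.N3=(alive,v0) | N3.N0=(alive,v0) N3.N1=(suspect,v1) N3.N2=(alive,v0) N3.N3=(alive,v0)
Op 3: N1 marks N0=dead -> (dead,v1)
Op 4: gossip N3<->N1 -> N3.N0=(dead,v1) N3.N1=(suspect,v1) N3.N2=(alive,v0) N3.N3=(alive,v0) | N1.N0=(dead,v1) N1.N1=(suspect,v1) N1.N2=(alive,v0) N1.N3=(alive,v0)
Op 5: gossip N3<->N2 -> N3.N0=(dead,v1) N3.N1=(suspect,v1) N3.N2=(alive,v0) N3.N3=(alive,v0) | N2.N0=(dead,v1) N2.N1=(suspect,v1) N2.N2=(alive,v0) N2.N3=(alive,v0)
Op 6: gossip N0<->N1 -> N0.N0=(dead,v1) N0.N1=(suspect,v1) N0.N2=(alive,v0) N0.N3=(alive,v0) | N1.N0=(dead,v1) N1.N1=(suspect,v1) N1.N2=(alive,v0) N1.N3=(alive,v0)
Op 7: N0 marks N0=dead -> (dead,v2)
Op 8: gossip N2<->N1 -> N2.N0=(dead,v1) N2.N1=(suspect,v1) N2.N2=(alive,v0) N2.N3=(alive,v0) | N1.N0=(dead,v1) N1.N1=(suspect,v1) N1.N2=(alive,v0) N1.N3=(alive,v0)
Op 9: gossip N1<->N3 -> N1.N0=(dead,v1) N1.N1=(suspect,v1) N1.N2=(alive,v0) N1.N3=(alive,v0) | N3.N0=(dead,v1) N3.N1=(suspect,v1) N3.N2=(alive,v0) N3.N3=(alive,v0)
Op 10: gossip N3<->N1 -> N3.N0=(dead,v1) N3.N1=(suspect,v1) N3.N2=(alive,v0) N3.N3=(alive,v0) | N1.N0=(dead,v1) N1.N1=(suspect,v1) N1.N2=(alive,v0) N1.N3=(alive,v0)
Op 11: gossip N1<->N2 -> N1.N0=(dead,v1) N1.N1=(suspect,v1) N1.N2=(alive,v0) N1.N3=(alive,v0) | N2.N0=(dead,v1) N2.N1=(suspect,v1) N2.N2=(alive,v0) N2.N3=(alive,v0)
Op 12: gossip N1<->N3 -> N1.N0=(dead,v1) N1.N1=(suspect,v1) N1.N2=(alive,v0) N1.N3=(alive,v0) | N3.N0=(dead,v1) N3.N1=(suspect,v1) N3.N2=(alive,v0) N3.N3=(alive,v0)

Answer: N0=dead,1 N1=suspect,1 N2=alive,0 N3=alive,0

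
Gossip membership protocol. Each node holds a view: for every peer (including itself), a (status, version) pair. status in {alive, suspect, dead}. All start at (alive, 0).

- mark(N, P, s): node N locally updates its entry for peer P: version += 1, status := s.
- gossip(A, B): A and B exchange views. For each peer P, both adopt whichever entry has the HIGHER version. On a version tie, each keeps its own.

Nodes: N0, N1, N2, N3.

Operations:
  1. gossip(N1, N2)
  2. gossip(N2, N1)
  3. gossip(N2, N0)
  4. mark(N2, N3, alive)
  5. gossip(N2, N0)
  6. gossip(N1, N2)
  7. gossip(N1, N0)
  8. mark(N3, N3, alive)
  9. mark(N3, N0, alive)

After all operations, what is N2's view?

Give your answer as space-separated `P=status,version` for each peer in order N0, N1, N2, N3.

Op 1: gossip N1<->N2 -> N1.N0=(alive,v0) N1.N1=(alive,v0) N1.N2=(alive,v0) N1.N3=(alive,v0) | N2.N0=(alive,v0) N2.N1=(alive,v0) N2.N2=(alive,v0) N2.N3=(alive,v0)
Op 2: gossip N2<->N1 -> N2.N0=(alive,v0) N2.N1=(alive,v0) N2.N2=(alive,v0) N2.N3=(alive,v0) | N1.N0=(alive,v0) N1.N1=(alive,v0) N1.N2=(alive,v0) N1.N3=(alive,v0)
Op 3: gossip N2<->N0 -> N2.N0=(alive,v0) N2.N1=(alive,v0) N2.N2=(alive,v0) N2.N3=(alive,v0) | N0.N0=(alive,v0) N0.N1=(alive,v0) N0.N2=(alive,v0) N0.N3=(alive,v0)
Op 4: N2 marks N3=alive -> (alive,v1)
Op 5: gossip N2<->N0 -> N2.N0=(alive,v0) N2.N1=(alive,v0) N2.N2=(alive,v0) N2.N3=(alive,v1) | N0.N0=(alive,v0) N0.N1=(alive,v0) N0.N2=(alive,v0) N0.N3=(alive,v1)
Op 6: gossip N1<->N2 -> N1.N0=(alive,v0) N1.N1=(alive,v0) N1.N2=(alive,v0) N1.N3=(alive,v1) | N2.N0=(alive,v0) N2.N1=(alive,v0) N2.N2=(alive,v0) N2.N3=(alive,v1)
Op 7: gossip N1<->N0 -> N1.N0=(alive,v0) N1.N1=(alive,v0) N1.N2=(alive,v0) N1.N3=(alive,v1) | N0.N0=(alive,v0) N0.N1=(alive,v0) N0.N2=(alive,v0) N0.N3=(alive,v1)
Op 8: N3 marks N3=alive -> (alive,v1)
Op 9: N3 marks N0=alive -> (alive,v1)

Answer: N0=alive,0 N1=alive,0 N2=alive,0 N3=alive,1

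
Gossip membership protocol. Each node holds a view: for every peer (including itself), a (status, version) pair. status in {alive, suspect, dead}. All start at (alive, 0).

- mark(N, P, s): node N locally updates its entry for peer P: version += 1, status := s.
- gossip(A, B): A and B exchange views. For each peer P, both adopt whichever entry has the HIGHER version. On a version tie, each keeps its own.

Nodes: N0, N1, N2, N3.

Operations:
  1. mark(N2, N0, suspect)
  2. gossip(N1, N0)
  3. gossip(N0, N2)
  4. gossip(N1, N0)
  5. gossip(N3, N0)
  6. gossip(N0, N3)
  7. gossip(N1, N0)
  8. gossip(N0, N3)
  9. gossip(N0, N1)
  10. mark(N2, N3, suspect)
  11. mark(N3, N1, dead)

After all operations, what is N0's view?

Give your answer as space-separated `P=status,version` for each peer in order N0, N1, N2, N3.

Op 1: N2 marks N0=suspect -> (suspect,v1)
Op 2: gossip N1<->N0 -> N1.N0=(alive,v0) N1.N1=(alive,v0) N1.N2=(alive,v0) N1.N3=(alive,v0) | N0.N0=(alive,v0) N0.N1=(alive,v0) N0.N2=(alive,v0) N0.N3=(alive,v0)
Op 3: gossip N0<->N2 -> N0.N0=(suspect,v1) N0.N1=(alive,v0) N0.N2=(alive,v0) N0.N3=(alive,v0) | N2.N0=(suspect,v1) N2.N1=(alive,v0) N2.N2=(alive,v0) N2.N3=(alive,v0)
Op 4: gossip N1<->N0 -> N1.N0=(suspect,v1) N1.N1=(alive,v0) N1.N2=(alive,v0) N1.N3=(alive,v0) | N0.N0=(suspect,v1) N0.N1=(alive,v0) N0.N2=(alive,v0) N0.N3=(alive,v0)
Op 5: gossip N3<->N0 -> N3.N0=(suspect,v1) N3.N1=(alive,v0) N3.N2=(alive,v0) N3.N3=(alive,v0) | N0.N0=(suspect,v1) N0.N1=(alive,v0) N0.N2=(alive,v0) N0.N3=(alive,v0)
Op 6: gossip N0<->N3 -> N0.N0=(suspect,v1) N0.N1=(alive,v0) N0.N2=(alive,v0) N0.N3=(alive,v0) | N3.N0=(suspect,v1) N3.N1=(alive,v0) N3.N2=(alive,v0) N3.N3=(alive,v0)
Op 7: gossip N1<->N0 -> N1.N0=(suspect,v1) N1.N1=(alive,v0) N1.N2=(alive,v0) N1.N3=(alive,v0) | N0.N0=(suspect,v1) N0.N1=(alive,v0) N0.N2=(alive,v0) N0.N3=(alive,v0)
Op 8: gossip N0<->N3 -> N0.N0=(suspect,v1) N0.N1=(alive,v0) N0.N2=(alive,v0) N0.N3=(alive,v0) | N3.N0=(suspect,v1) N3.N1=(alive,v0) N3.N2=(alive,v0) N3.N3=(alive,v0)
Op 9: gossip N0<->N1 -> N0.N0=(suspect,v1) N0.N1=(alive,v0) N0.N2=(alive,v0) N0.N3=(alive,v0) | N1.N0=(suspect,v1) N1.N1=(alive,v0) N1.N2=(alive,v0) N1.N3=(alive,v0)
Op 10: N2 marks N3=suspect -> (suspect,v1)
Op 11: N3 marks N1=dead -> (dead,v1)

Answer: N0=suspect,1 N1=alive,0 N2=alive,0 N3=alive,0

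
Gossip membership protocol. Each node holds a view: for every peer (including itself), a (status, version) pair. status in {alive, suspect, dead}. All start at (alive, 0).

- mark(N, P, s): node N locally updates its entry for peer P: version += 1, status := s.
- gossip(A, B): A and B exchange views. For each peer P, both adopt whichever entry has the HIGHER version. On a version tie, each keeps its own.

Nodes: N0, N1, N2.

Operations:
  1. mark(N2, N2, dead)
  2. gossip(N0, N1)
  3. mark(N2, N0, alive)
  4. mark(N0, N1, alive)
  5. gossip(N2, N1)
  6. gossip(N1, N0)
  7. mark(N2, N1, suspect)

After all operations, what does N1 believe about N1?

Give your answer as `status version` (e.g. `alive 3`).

Op 1: N2 marks N2=dead -> (dead,v1)
Op 2: gossip N0<->N1 -> N0.N0=(alive,v0) N0.N1=(alive,v0) N0.N2=(alive,v0) | N1.N0=(alive,v0) N1.N1=(alive,v0) N1.N2=(alive,v0)
Op 3: N2 marks N0=alive -> (alive,v1)
Op 4: N0 marks N1=alive -> (alive,v1)
Op 5: gossip N2<->N1 -> N2.N0=(alive,v1) N2.N1=(alive,v0) N2.N2=(dead,v1) | N1.N0=(alive,v1) N1.N1=(alive,v0) N1.N2=(dead,v1)
Op 6: gossip N1<->N0 -> N1.N0=(alive,v1) N1.N1=(alive,v1) N1.N2=(dead,v1) | N0.N0=(alive,v1) N0.N1=(alive,v1) N0.N2=(dead,v1)
Op 7: N2 marks N1=suspect -> (suspect,v1)

Answer: alive 1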